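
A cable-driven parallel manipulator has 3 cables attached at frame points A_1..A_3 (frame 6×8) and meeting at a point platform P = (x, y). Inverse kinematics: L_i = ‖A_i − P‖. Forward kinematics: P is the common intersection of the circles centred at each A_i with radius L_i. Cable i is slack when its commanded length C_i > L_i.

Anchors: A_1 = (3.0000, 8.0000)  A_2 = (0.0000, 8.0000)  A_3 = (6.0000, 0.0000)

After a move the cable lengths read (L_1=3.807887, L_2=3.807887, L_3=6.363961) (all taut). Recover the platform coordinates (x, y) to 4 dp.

circle eqns → linear via eq_j − eq_1; set q_j = A_j·A_j − L_j²
q_1 = 9.0000+64.0000−14.5000 = 58.5000
6.0000·x + 0.0000·y = q_1−q_2 = 9.0000
-6.0000·x + 16.0000·y = q_1−q_3 = 63.0000
solve first two rows → x=1.5000, y=4.5000

(1.5000, 4.5000)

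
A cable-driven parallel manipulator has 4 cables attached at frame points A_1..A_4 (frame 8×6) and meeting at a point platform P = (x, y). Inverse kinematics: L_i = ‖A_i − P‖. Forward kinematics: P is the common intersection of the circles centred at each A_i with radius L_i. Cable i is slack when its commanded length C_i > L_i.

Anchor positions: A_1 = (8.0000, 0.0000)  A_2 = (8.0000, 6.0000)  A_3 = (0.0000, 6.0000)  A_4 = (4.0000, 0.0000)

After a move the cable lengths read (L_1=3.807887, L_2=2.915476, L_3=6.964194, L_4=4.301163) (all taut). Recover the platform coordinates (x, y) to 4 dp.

each cable: (A_i−P)·(A_i−P) = L_i²; let q_i = ‖A_i‖²−L_i²
q_1 = 64.0000+0.0000−14.5000 = 49.5000
row 1: 0.0000x − 12.0000y = -42.0000  (q_2=91.5000)
row 2: 16.0000x − 12.0000y = 62.0000  (q_3=-12.5000)
row 3: 8.0000x + 0.0000y = 52.0000  (q_4=-2.5000)
Cramer on rows 1–2 → x = 6.5000, y = 3.5000
check cable 4: ‖A_4−P‖² = 18.5000 ≈ L_4² = 18.5000 ✓

(6.5000, 3.5000)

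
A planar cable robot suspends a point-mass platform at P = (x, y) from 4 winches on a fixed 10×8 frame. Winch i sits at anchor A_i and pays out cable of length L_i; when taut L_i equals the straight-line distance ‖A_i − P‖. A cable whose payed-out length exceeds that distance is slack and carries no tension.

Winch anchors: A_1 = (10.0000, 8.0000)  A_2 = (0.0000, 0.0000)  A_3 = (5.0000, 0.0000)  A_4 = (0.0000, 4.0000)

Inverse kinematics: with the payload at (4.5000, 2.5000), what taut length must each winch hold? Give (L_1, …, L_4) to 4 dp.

L_1 = √((10.0000−4.5000)² + (8.0000−2.5000)²) = 7.7782
L_2 = √((0.0000−4.5000)² + (0.0000−2.5000)²) = 5.1478
L_3 = √((5.0000−4.5000)² + (0.0000−2.5000)²) = 2.5495
L_4 = √((0.0000−4.5000)² + (4.0000−2.5000)²) = 4.7434

(7.7782, 5.1478, 2.5495, 4.7434)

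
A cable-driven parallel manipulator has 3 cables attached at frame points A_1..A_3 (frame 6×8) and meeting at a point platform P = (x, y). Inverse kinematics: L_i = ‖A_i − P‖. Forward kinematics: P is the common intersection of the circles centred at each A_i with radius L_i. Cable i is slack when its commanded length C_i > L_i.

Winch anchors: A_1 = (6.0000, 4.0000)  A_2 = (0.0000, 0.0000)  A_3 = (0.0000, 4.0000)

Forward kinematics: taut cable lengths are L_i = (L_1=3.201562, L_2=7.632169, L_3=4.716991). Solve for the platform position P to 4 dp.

each cable: (A_i−P)·(A_i−P) = L_i²; let c_i = ‖A_i‖²−L_i²
c_1 = 36.0000+16.0000−10.2500 = 41.7500
row 1: 12.0000x + 8.0000y = 100.0000  (c_2=-58.2500)
row 2: 12.0000x + 0.0000y = 48.0000  (c_3=-6.2500)
Cramer on rows 1–2 → x = 4.0000, y = 6.5000

(4.0000, 6.5000)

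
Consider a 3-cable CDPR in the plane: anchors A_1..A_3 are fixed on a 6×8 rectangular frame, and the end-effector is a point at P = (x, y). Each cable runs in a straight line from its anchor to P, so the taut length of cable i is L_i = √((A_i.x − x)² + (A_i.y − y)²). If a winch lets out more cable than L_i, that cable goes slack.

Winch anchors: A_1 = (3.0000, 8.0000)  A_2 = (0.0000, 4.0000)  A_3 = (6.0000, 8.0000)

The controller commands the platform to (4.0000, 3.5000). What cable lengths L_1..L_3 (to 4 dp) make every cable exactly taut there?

(4.6098, 4.0311, 4.9244)

cable 1: Δx=-1.0000, Δy=4.5000; L_1 = √(Δx²+Δy²) = 4.6098
cable 2: Δx=-4.0000, Δy=0.5000; L_2 = √(Δx²+Δy²) = 4.0311
cable 3: Δx=2.0000, Δy=4.5000; L_3 = √(Δx²+Δy²) = 4.9244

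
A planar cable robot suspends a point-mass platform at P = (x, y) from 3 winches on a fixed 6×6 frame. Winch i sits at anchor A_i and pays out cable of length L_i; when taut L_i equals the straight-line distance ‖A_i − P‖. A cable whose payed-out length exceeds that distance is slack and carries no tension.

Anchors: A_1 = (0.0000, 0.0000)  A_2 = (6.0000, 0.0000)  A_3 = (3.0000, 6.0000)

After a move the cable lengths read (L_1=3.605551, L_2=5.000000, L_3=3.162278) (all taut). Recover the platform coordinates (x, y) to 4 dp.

(2.0000, 3.0000)

each cable: (A_i−P)·(A_i−P) = L_i²; let q_i = ‖A_i‖²−L_i²
q_1 = 0.0000+0.0000−13.0000 = -13.0000
row 1: -12.0000x + 0.0000y = -24.0000  (q_2=11.0000)
row 2: -6.0000x − 12.0000y = -48.0000  (q_3=35.0000)
Cramer on rows 1–2 → x = 2.0000, y = 3.0000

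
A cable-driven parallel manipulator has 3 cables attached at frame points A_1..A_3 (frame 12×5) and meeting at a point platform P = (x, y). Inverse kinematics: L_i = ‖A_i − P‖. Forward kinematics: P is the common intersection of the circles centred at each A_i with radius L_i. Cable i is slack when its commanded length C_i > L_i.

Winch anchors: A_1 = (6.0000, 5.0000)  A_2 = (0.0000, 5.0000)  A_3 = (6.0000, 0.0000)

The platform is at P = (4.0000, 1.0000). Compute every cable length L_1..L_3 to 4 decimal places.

L_1 = √((6.0000−4.0000)² + (5.0000−1.0000)²) = 4.4721
L_2 = √((0.0000−4.0000)² + (5.0000−1.0000)²) = 5.6569
L_3 = √((6.0000−4.0000)² + (0.0000−1.0000)²) = 2.2361

(4.4721, 5.6569, 2.2361)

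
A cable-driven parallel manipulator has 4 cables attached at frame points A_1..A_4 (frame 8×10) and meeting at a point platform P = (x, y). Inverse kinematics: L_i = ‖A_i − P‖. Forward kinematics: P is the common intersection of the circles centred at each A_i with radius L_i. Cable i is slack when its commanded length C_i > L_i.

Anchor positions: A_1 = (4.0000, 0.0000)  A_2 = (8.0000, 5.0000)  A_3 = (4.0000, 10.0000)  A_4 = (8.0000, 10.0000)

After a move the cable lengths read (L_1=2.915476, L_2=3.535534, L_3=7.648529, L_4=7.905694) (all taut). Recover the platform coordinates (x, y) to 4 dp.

each cable: (A_i−P)·(A_i−P) = L_i²; let q_i = ‖A_i‖²−L_i²
q_1 = 16.0000+0.0000−8.5000 = 7.5000
row 1: -8.0000x − 10.0000y = -69.0000  (q_2=76.5000)
row 2: 0.0000x − 20.0000y = -50.0000  (q_3=57.5000)
row 3: -8.0000x − 20.0000y = -94.0000  (q_4=101.5000)
Cramer on rows 1–2 → x = 5.5000, y = 2.5000
check cable 4: ‖A_4−P‖² = 62.5000 ≈ L_4² = 62.5000 ✓

(5.5000, 2.5000)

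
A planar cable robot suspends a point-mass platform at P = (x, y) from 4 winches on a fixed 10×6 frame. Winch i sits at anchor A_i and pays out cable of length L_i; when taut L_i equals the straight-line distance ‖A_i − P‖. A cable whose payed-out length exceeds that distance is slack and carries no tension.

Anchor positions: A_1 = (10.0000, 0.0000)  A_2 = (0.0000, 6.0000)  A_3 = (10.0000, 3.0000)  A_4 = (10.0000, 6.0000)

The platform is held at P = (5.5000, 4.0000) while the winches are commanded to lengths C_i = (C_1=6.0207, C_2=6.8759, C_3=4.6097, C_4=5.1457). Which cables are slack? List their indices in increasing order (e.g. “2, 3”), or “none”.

i=1: geometric 6.0208 vs commanded 6.0207 ⇒ taut
i=2: geometric 5.8523 vs commanded 6.8759 ⇒ slack
i=3: geometric 4.6098 vs commanded 4.6097 ⇒ taut
i=4: geometric 4.9244 vs commanded 5.1457 ⇒ slack

2, 4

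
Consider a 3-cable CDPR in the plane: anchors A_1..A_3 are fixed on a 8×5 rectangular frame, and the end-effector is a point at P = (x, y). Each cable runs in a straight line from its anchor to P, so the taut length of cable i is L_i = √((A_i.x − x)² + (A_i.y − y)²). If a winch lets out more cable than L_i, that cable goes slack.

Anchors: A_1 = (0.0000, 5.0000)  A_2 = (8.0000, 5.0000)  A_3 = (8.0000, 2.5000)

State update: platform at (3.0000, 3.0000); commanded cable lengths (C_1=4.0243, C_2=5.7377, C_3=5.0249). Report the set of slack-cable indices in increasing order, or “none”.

1, 2

cable 1: √((-3.0000)²+(2.0000)²)=3.6056, C_1=4.0243: slack
cable 2: √((5.0000)²+(2.0000)²)=5.3852, C_2=5.7377: slack
cable 3: √((5.0000)²+(-0.5000)²)=5.0249, C_3=5.0249: taut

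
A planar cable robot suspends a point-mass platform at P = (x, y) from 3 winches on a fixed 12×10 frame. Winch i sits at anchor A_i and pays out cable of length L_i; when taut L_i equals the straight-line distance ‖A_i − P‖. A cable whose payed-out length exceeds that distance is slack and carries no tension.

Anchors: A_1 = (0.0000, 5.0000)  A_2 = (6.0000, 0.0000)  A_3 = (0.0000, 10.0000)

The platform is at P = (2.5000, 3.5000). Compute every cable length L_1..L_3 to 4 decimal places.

(2.9155, 4.9497, 6.9642)

L_1 = √((0.0000−2.5000)² + (5.0000−3.5000)²) = 2.9155
L_2 = √((6.0000−2.5000)² + (0.0000−3.5000)²) = 4.9497
L_3 = √((0.0000−2.5000)² + (10.0000−3.5000)²) = 6.9642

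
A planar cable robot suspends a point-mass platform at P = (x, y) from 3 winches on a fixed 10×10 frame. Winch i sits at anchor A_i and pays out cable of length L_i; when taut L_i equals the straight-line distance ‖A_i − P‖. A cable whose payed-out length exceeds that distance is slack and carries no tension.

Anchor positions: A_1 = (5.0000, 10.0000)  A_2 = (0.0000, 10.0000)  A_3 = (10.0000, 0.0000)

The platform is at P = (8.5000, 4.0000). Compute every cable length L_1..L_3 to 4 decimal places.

L_1 = √((5.0000−8.5000)² + (10.0000−4.0000)²) = 6.9462
L_2 = √((0.0000−8.5000)² + (10.0000−4.0000)²) = 10.4043
L_3 = √((10.0000−8.5000)² + (0.0000−4.0000)²) = 4.2720

(6.9462, 10.4043, 4.2720)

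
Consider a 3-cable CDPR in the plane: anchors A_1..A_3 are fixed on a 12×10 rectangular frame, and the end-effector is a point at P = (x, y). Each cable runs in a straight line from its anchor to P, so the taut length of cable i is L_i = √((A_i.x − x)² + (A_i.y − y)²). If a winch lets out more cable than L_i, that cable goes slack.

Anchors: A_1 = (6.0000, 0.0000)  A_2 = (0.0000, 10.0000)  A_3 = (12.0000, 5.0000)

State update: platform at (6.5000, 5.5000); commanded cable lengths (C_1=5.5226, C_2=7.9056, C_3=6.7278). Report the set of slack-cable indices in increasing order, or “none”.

3

cable 1: L_1 = ‖A_1−P‖ = 5.5227;  C_1 = 5.5226 → taut
cable 2: L_2 = ‖A_2−P‖ = 7.9057;  C_2 = 7.9056 → taut
cable 3: L_3 = ‖A_3−P‖ = 5.5227;  C_3 = 6.7278 → slack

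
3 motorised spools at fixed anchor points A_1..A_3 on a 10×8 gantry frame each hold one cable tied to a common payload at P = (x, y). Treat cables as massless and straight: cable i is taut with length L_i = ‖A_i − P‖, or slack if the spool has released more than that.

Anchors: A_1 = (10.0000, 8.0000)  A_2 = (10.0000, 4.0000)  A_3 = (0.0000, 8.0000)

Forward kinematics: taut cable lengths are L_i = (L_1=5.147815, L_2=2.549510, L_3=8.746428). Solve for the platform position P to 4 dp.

expand ‖A_i−P‖²=L_i² and subtract eq 1 (q_i ≔ ‖A_i‖²−L_i²)
q_1 = 100.0000+64.0000−26.5000 = 137.5000
eq1−eq2 → [0.0000  8.0000]·P = 28.0000
eq1−eq3 → [20.0000  0.0000]·P = 150.0000
2×2 solve → P = (7.5000, 3.5000)

(7.5000, 3.5000)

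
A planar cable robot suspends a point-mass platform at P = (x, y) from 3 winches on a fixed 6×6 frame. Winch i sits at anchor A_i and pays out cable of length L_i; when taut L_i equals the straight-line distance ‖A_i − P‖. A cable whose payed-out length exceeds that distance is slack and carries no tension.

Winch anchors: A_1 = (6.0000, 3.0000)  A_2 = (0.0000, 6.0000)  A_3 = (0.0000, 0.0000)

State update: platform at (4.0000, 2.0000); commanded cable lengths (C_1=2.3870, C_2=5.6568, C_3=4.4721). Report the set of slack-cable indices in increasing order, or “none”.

cable 1: L_1 = ‖A_1−P‖ = 2.2361;  C_1 = 2.3870 → slack
cable 2: L_2 = ‖A_2−P‖ = 5.6569;  C_2 = 5.6568 → taut
cable 3: L_3 = ‖A_3−P‖ = 4.4721;  C_3 = 4.4721 → taut

1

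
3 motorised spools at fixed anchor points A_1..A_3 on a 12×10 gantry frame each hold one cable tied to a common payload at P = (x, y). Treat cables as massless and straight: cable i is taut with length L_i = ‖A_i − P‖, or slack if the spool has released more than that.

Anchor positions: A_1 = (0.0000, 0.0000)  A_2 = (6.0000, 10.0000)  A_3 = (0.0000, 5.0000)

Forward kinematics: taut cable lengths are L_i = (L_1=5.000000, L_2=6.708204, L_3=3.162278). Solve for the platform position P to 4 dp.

circle eqns → linear via eq_j − eq_1; set k_j = A_j·A_j − L_j²
k_1 = 0.0000+0.0000−25.0000 = -25.0000
-12.0000·x − 20.0000·y = k_1−k_2 = -116.0000
0.0000·x − 10.0000·y = k_1−k_3 = -40.0000
solve first two rows → x=3.0000, y=4.0000

(3.0000, 4.0000)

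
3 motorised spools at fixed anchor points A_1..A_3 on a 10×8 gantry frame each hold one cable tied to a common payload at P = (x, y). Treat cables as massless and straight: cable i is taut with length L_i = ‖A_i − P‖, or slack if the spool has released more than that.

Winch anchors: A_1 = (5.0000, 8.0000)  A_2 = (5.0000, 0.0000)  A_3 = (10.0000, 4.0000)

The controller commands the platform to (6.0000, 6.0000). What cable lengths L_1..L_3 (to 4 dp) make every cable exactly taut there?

(2.2361, 6.0828, 4.4721)

L_1: Δ = A_1−P = (-1.0000, 2.0000) → ‖Δ‖ = √5.0000 = 2.2361
L_2: Δ = A_2−P = (-1.0000, -6.0000) → ‖Δ‖ = √37.0000 = 6.0828
L_3: Δ = A_3−P = (4.0000, -2.0000) → ‖Δ‖ = √20.0000 = 4.4721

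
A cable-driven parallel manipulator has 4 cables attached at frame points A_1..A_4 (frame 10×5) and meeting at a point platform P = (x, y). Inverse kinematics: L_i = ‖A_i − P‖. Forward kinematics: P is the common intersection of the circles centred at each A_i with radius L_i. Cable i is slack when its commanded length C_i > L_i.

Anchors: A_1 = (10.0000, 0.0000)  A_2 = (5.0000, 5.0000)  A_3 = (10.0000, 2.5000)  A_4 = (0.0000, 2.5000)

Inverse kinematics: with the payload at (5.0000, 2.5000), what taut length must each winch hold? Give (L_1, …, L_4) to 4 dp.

L_1 = √((10.0000−5.0000)² + (0.0000−2.5000)²) = 5.5902
L_2 = √((5.0000−5.0000)² + (5.0000−2.5000)²) = 2.5000
L_3 = √((10.0000−5.0000)² + (2.5000−2.5000)²) = 5.0000
L_4 = √((0.0000−5.0000)² + (2.5000−2.5000)²) = 5.0000

(5.5902, 2.5000, 5.0000, 5.0000)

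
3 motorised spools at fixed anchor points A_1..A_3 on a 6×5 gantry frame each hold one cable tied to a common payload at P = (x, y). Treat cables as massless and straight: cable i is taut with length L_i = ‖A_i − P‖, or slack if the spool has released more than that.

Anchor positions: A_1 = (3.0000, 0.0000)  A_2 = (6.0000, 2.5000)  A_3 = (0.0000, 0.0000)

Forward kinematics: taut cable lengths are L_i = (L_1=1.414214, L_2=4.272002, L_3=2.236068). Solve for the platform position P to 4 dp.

each cable: (A_i−P)·(A_i−P) = L_i²; let k_i = ‖A_i‖²−L_i²
k_1 = 9.0000+0.0000−2.0000 = 7.0000
row 1: -6.0000x − 5.0000y = -17.0000  (k_2=24.0000)
row 2: 6.0000x + 0.0000y = 12.0000  (k_3=-5.0000)
Cramer on rows 1–2 → x = 2.0000, y = 1.0000

(2.0000, 1.0000)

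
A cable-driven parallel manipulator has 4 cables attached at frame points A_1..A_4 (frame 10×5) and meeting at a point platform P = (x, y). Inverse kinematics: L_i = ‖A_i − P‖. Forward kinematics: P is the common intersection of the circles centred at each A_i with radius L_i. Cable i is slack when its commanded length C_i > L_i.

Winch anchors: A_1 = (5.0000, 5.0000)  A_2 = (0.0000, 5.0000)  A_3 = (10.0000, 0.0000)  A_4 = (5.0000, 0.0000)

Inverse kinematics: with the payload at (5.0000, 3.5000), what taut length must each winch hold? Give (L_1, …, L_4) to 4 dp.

(1.5000, 5.2202, 6.1033, 3.5000)

L_1 = √((5.0000−5.0000)² + (5.0000−3.5000)²) = 1.5000
L_2 = √((0.0000−5.0000)² + (5.0000−3.5000)²) = 5.2202
L_3 = √((10.0000−5.0000)² + (0.0000−3.5000)²) = 6.1033
L_4 = √((5.0000−5.0000)² + (0.0000−3.5000)²) = 3.5000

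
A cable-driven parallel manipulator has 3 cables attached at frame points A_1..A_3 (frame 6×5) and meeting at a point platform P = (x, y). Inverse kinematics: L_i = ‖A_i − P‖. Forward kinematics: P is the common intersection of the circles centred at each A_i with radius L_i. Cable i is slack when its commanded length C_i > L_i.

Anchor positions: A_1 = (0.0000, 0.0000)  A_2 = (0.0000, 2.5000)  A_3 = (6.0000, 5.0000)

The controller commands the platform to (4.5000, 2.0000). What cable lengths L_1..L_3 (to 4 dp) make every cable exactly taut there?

L_1 = √((0.0000−4.5000)² + (0.0000−2.0000)²) = 4.9244
L_2 = √((0.0000−4.5000)² + (2.5000−2.0000)²) = 4.5277
L_3 = √((6.0000−4.5000)² + (5.0000−2.0000)²) = 3.3541

(4.9244, 4.5277, 3.3541)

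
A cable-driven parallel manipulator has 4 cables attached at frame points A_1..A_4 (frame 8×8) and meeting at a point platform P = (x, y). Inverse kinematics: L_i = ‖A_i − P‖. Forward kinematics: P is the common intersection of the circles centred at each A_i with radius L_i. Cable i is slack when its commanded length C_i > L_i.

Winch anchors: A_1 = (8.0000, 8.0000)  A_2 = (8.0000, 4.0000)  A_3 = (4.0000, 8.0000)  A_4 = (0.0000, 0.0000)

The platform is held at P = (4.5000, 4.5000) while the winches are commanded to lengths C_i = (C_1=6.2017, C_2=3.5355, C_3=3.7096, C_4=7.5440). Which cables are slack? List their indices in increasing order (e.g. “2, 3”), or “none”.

1, 3, 4

i=1: geometric 4.9497 vs commanded 6.2017 ⇒ slack
i=2: geometric 3.5355 vs commanded 3.5355 ⇒ taut
i=3: geometric 3.5355 vs commanded 3.7096 ⇒ slack
i=4: geometric 6.3640 vs commanded 7.5440 ⇒ slack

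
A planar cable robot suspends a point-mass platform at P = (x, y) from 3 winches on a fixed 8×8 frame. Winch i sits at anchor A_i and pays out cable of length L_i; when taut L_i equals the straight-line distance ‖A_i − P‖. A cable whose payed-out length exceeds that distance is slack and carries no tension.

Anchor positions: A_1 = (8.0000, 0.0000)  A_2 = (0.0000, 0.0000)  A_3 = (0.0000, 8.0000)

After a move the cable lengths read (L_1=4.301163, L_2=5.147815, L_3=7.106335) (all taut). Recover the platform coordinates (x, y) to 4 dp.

(4.5000, 2.5000)

circle eqns → linear via eq_j − eq_1; set c_j = A_j·A_j − L_j²
c_1 = 64.0000+0.0000−18.5000 = 45.5000
16.0000·x + 0.0000·y = c_1−c_2 = 72.0000
16.0000·x − 16.0000·y = c_1−c_3 = 32.0000
solve first two rows → x=4.5000, y=2.5000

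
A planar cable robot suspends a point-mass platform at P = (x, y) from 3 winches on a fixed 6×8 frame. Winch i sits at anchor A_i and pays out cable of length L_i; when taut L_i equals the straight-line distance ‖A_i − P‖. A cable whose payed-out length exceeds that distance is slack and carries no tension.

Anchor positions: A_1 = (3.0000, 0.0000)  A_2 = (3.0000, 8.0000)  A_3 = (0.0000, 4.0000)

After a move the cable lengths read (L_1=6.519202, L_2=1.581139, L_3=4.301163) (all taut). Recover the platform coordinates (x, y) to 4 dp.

(3.5000, 6.5000)

circle eqns → linear via eq_j − eq_1; set k_j = A_j·A_j − L_j²
k_1 = 9.0000+0.0000−42.5000 = -33.5000
0.0000·x − 16.0000·y = k_1−k_2 = -104.0000
6.0000·x − 8.0000·y = k_1−k_3 = -31.0000
solve first two rows → x=3.5000, y=6.5000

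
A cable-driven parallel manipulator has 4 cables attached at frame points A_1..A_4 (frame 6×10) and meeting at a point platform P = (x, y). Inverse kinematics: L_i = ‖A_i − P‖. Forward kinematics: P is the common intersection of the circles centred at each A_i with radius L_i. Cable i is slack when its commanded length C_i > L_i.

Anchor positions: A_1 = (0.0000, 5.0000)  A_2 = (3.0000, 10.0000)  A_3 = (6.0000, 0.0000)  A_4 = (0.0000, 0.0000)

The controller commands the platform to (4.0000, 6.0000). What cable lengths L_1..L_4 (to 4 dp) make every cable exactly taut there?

(4.1231, 4.1231, 6.3246, 7.2111)

L_1: Δ = A_1−P = (-4.0000, -1.0000) → ‖Δ‖ = √17.0000 = 4.1231
L_2: Δ = A_2−P = (-1.0000, 4.0000) → ‖Δ‖ = √17.0000 = 4.1231
L_3: Δ = A_3−P = (2.0000, -6.0000) → ‖Δ‖ = √40.0000 = 6.3246
L_4: Δ = A_4−P = (-4.0000, -6.0000) → ‖Δ‖ = √52.0000 = 7.2111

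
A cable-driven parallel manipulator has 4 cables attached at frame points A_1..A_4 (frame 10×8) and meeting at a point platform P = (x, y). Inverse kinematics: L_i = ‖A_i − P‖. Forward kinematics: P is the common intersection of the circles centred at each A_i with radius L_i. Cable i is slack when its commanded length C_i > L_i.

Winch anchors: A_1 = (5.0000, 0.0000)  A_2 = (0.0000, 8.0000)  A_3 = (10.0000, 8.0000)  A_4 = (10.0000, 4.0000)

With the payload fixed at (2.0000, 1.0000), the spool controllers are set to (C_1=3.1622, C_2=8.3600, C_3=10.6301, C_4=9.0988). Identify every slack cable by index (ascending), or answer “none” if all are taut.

cable 1: √((3.0000)²+(-1.0000)²)=3.1623, C_1=3.1622: taut
cable 2: √((-2.0000)²+(7.0000)²)=7.2801, C_2=8.3600: slack
cable 3: √((8.0000)²+(7.0000)²)=10.6301, C_3=10.6301: taut
cable 4: √((8.0000)²+(3.0000)²)=8.5440, C_4=9.0988: slack

2, 4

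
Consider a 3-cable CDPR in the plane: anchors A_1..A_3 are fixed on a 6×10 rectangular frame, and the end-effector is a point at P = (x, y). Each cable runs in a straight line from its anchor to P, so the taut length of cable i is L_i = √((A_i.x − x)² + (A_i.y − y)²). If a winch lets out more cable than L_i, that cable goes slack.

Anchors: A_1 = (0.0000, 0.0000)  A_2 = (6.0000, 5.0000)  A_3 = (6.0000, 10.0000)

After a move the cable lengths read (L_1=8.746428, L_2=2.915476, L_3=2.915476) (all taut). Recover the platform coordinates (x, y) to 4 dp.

each cable: (A_i−P)·(A_i−P) = L_i²; let c_i = ‖A_i‖²−L_i²
c_1 = 0.0000+0.0000−76.5000 = -76.5000
row 1: -12.0000x − 10.0000y = -129.0000  (c_2=52.5000)
row 2: -12.0000x − 20.0000y = -204.0000  (c_3=127.5000)
Cramer on rows 1–2 → x = 4.5000, y = 7.5000

(4.5000, 7.5000)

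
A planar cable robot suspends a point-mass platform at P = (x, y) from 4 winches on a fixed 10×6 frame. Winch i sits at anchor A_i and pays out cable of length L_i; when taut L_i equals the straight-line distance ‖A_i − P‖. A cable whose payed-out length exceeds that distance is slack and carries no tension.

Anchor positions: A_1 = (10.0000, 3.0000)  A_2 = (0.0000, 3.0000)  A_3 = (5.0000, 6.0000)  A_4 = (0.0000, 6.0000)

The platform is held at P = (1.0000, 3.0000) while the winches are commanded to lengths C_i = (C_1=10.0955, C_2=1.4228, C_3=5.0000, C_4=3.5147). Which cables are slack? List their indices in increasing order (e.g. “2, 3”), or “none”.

1, 2, 4

cable 1: L_1 = ‖A_1−P‖ = 9.0000;  C_1 = 10.0955 → slack
cable 2: L_2 = ‖A_2−P‖ = 1.0000;  C_2 = 1.4228 → slack
cable 3: L_3 = ‖A_3−P‖ = 5.0000;  C_3 = 5.0000 → taut
cable 4: L_4 = ‖A_4−P‖ = 3.1623;  C_4 = 3.5147 → slack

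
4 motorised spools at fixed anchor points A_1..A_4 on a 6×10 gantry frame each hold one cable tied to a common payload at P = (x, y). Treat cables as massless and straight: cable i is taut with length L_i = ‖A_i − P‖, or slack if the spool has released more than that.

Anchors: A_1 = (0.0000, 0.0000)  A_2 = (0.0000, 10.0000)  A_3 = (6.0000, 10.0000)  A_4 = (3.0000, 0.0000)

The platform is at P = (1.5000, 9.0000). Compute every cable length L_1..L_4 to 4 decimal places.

cable 1: Δx=-1.5000, Δy=-9.0000; L_1 = √(Δx²+Δy²) = 9.1241
cable 2: Δx=-1.5000, Δy=1.0000; L_2 = √(Δx²+Δy²) = 1.8028
cable 3: Δx=4.5000, Δy=1.0000; L_3 = √(Δx²+Δy²) = 4.6098
cable 4: Δx=1.5000, Δy=-9.0000; L_4 = √(Δx²+Δy²) = 9.1241

(9.1241, 1.8028, 4.6098, 9.1241)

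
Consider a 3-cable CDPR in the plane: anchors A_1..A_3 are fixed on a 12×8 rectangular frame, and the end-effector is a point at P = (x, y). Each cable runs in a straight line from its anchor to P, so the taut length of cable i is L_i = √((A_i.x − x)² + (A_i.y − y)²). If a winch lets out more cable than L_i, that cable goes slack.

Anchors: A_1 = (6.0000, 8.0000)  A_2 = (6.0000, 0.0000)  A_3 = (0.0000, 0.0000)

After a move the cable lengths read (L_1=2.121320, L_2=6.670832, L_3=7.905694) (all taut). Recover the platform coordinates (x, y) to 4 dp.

each cable: (A_i−P)·(A_i−P) = L_i²; let q_i = ‖A_i‖²−L_i²
q_1 = 36.0000+64.0000−4.5000 = 95.5000
row 1: 0.0000x + 16.0000y = 104.0000  (q_2=-8.5000)
row 2: 12.0000x + 16.0000y = 158.0000  (q_3=-62.5000)
Cramer on rows 1–2 → x = 4.5000, y = 6.5000

(4.5000, 6.5000)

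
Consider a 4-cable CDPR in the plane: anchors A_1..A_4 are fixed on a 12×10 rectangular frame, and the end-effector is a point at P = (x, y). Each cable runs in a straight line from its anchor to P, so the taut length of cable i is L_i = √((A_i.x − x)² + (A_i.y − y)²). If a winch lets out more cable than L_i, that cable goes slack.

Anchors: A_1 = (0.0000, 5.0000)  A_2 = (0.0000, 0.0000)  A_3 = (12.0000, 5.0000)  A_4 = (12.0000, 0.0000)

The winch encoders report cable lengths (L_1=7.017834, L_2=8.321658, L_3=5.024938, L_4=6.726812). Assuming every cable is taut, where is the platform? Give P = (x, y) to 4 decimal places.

circle eqns → linear via eq_j − eq_1; set c_j = A_j·A_j − L_j²
c_1 = 0.0000+25.0000−49.2500 = -24.2500
0.0000·x + 10.0000·y = c_1−c_2 = 45.0000
-24.0000·x + 0.0000·y = c_1−c_3 = -168.0000
-24.0000·x + 10.0000·y = c_1−c_4 = -123.0000
solve first two rows → x=7.0000, y=4.5000
check cable 4: ‖A_4−P‖² = 45.2500 ≈ L_4² = 45.2500 ✓

(7.0000, 4.5000)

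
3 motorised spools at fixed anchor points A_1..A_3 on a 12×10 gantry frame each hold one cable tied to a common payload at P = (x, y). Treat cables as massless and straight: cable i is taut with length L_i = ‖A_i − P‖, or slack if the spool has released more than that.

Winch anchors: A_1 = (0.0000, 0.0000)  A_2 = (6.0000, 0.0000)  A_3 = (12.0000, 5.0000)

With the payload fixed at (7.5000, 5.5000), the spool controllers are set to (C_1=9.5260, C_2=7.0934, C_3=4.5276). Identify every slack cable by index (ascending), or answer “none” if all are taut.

1, 2

i=1: geometric 9.3005 vs commanded 9.5260 ⇒ slack
i=2: geometric 5.7009 vs commanded 7.0934 ⇒ slack
i=3: geometric 4.5277 vs commanded 4.5276 ⇒ taut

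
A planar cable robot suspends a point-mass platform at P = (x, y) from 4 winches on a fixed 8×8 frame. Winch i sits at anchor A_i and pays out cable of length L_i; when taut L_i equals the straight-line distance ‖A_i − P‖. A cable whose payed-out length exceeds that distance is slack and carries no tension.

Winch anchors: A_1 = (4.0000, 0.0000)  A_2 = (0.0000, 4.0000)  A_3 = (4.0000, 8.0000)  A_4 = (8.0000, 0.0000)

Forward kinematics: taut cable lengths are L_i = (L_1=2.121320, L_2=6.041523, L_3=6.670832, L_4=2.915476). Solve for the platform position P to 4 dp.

(5.5000, 1.5000)

circle eqns → linear via eq_j − eq_1; set k_j = A_j·A_j − L_j²
k_1 = 16.0000+0.0000−4.5000 = 11.5000
8.0000·x − 8.0000·y = k_1−k_2 = 32.0000
0.0000·x − 16.0000·y = k_1−k_3 = -24.0000
-8.0000·x + 0.0000·y = k_1−k_4 = -44.0000
solve first two rows → x=5.5000, y=1.5000
check cable 4: ‖A_4−P‖² = 8.5000 ≈ L_4² = 8.5000 ✓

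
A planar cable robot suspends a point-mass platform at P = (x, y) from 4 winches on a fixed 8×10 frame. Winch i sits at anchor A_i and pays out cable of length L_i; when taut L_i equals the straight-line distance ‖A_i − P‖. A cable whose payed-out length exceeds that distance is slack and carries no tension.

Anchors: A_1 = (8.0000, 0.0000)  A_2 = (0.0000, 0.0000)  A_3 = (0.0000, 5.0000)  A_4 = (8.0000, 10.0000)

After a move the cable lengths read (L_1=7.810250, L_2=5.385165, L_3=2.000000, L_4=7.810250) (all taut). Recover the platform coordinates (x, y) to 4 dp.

each cable: (A_i−P)·(A_i−P) = L_i²; let c_i = ‖A_i‖²−L_i²
c_1 = 64.0000+0.0000−61.0000 = 3.0000
row 1: 16.0000x + 0.0000y = 32.0000  (c_2=-29.0000)
row 2: 16.0000x − 10.0000y = -18.0000  (c_3=21.0000)
row 3: 0.0000x − 20.0000y = -100.0000  (c_4=103.0000)
Cramer on rows 1–2 → x = 2.0000, y = 5.0000
check cable 4: ‖A_4−P‖² = 61.0000 ≈ L_4² = 61.0000 ✓

(2.0000, 5.0000)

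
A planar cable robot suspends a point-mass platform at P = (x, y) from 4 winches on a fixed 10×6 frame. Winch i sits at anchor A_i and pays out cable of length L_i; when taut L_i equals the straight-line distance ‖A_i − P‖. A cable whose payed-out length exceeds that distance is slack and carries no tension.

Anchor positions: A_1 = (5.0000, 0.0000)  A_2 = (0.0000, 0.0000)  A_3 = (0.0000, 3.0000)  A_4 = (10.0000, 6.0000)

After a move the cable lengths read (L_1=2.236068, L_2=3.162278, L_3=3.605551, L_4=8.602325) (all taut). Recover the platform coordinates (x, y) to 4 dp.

(3.0000, 1.0000)

expand ‖A_i−P‖²=L_i² and subtract eq 1 (k_i ≔ ‖A_i‖²−L_i²)
k_1 = 25.0000+0.0000−5.0000 = 20.0000
eq1−eq2 → [10.0000  0.0000]·P = 30.0000
eq1−eq3 → [10.0000  -6.0000]·P = 24.0000
eq1−eq4 → [-10.0000  -12.0000]·P = -42.0000
2×2 solve → P = (3.0000, 1.0000)
check cable 4: ‖A_4−P‖² = 74.0000 ≈ L_4² = 74.0000 ✓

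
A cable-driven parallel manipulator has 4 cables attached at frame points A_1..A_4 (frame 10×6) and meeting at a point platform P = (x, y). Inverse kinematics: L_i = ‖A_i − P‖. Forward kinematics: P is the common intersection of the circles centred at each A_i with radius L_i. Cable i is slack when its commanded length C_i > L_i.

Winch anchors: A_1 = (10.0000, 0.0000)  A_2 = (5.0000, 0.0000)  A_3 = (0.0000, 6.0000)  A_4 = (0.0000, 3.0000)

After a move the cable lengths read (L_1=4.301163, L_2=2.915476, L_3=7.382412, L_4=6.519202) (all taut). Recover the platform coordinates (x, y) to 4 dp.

expand ‖A_i−P‖²=L_i² and subtract eq 1 (q_i ≔ ‖A_i‖²−L_i²)
q_1 = 100.0000+0.0000−18.5000 = 81.5000
eq1−eq2 → [10.0000  0.0000]·P = 65.0000
eq1−eq3 → [20.0000  -12.0000]·P = 100.0000
eq1−eq4 → [20.0000  -6.0000]·P = 115.0000
2×2 solve → P = (6.5000, 2.5000)
check cable 4: ‖A_4−P‖² = 42.5000 ≈ L_4² = 42.5000 ✓

(6.5000, 2.5000)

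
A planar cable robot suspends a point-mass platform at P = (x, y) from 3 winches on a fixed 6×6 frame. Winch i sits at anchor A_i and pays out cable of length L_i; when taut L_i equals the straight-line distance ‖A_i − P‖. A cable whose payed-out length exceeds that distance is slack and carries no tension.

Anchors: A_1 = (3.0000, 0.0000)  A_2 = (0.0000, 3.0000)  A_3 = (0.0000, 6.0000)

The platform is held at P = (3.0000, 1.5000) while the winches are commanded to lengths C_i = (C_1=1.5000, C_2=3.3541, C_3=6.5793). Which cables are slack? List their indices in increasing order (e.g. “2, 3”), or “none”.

cable 1: L_1 = ‖A_1−P‖ = 1.5000;  C_1 = 1.5000 → taut
cable 2: L_2 = ‖A_2−P‖ = 3.3541;  C_2 = 3.3541 → taut
cable 3: L_3 = ‖A_3−P‖ = 5.4083;  C_3 = 6.5793 → slack

3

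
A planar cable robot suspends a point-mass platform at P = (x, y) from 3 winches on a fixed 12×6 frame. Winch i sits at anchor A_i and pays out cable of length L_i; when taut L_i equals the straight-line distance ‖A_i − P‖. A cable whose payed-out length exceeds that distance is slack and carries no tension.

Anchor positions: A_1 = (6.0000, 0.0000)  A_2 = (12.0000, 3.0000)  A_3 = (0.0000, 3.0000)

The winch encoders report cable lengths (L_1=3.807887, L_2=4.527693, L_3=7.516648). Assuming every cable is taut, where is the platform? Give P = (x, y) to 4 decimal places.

(7.5000, 3.5000)

each cable: (A_i−P)·(A_i−P) = L_i²; let q_i = ‖A_i‖²−L_i²
q_1 = 36.0000+0.0000−14.5000 = 21.5000
row 1: -12.0000x − 6.0000y = -111.0000  (q_2=132.5000)
row 2: 12.0000x − 6.0000y = 69.0000  (q_3=-47.5000)
Cramer on rows 1–2 → x = 7.5000, y = 3.5000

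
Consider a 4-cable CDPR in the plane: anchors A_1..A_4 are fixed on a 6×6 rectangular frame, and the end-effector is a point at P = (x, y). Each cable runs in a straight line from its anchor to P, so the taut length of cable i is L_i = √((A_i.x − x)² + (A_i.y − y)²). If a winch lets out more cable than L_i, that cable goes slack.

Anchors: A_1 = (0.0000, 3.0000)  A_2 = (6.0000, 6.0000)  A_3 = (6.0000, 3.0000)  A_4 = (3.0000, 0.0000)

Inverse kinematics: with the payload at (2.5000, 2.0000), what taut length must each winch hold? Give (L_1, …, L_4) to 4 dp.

(2.6926, 5.3151, 3.6401, 2.0616)

cable 1: Δx=-2.5000, Δy=1.0000; L_1 = √(Δx²+Δy²) = 2.6926
cable 2: Δx=3.5000, Δy=4.0000; L_2 = √(Δx²+Δy²) = 5.3151
cable 3: Δx=3.5000, Δy=1.0000; L_3 = √(Δx²+Δy²) = 3.6401
cable 4: Δx=0.5000, Δy=-2.0000; L_4 = √(Δx²+Δy²) = 2.0616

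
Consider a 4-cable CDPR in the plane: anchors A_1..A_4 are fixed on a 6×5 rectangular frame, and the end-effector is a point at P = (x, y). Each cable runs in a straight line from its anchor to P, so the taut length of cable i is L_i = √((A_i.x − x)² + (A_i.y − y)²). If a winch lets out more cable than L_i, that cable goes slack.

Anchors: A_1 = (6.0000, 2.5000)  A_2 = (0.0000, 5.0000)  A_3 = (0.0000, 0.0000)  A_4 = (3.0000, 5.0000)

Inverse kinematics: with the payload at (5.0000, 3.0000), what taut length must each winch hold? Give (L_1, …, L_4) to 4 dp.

(1.1180, 5.3852, 5.8310, 2.8284)

cable 1: Δx=1.0000, Δy=-0.5000; L_1 = √(Δx²+Δy²) = 1.1180
cable 2: Δx=-5.0000, Δy=2.0000; L_2 = √(Δx²+Δy²) = 5.3852
cable 3: Δx=-5.0000, Δy=-3.0000; L_3 = √(Δx²+Δy²) = 5.8310
cable 4: Δx=-2.0000, Δy=2.0000; L_4 = √(Δx²+Δy²) = 2.8284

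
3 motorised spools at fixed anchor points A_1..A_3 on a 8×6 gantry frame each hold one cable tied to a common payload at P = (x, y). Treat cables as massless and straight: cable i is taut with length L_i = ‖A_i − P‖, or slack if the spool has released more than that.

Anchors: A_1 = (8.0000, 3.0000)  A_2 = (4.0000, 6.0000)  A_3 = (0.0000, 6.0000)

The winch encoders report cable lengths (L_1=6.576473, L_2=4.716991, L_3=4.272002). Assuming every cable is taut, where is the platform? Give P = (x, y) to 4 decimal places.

(1.5000, 2.0000)

expand ‖A_i−P‖²=L_i² and subtract eq 1 (k_i ≔ ‖A_i‖²−L_i²)
k_1 = 64.0000+9.0000−43.2500 = 29.7500
eq1−eq2 → [8.0000  -6.0000]·P = 0.0000
eq1−eq3 → [16.0000  -6.0000]·P = 12.0000
2×2 solve → P = (1.5000, 2.0000)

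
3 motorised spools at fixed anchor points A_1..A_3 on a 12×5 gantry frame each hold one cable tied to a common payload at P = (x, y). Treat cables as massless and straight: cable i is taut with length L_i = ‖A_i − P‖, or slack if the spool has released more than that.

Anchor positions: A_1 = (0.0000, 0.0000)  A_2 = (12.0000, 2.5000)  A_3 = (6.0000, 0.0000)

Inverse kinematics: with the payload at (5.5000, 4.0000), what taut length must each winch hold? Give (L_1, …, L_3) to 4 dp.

L_1: Δ = A_1−P = (-5.5000, -4.0000) → ‖Δ‖ = √46.2500 = 6.8007
L_2: Δ = A_2−P = (6.5000, -1.5000) → ‖Δ‖ = √44.5000 = 6.6708
L_3: Δ = A_3−P = (0.5000, -4.0000) → ‖Δ‖ = √16.2500 = 4.0311

(6.8007, 6.6708, 4.0311)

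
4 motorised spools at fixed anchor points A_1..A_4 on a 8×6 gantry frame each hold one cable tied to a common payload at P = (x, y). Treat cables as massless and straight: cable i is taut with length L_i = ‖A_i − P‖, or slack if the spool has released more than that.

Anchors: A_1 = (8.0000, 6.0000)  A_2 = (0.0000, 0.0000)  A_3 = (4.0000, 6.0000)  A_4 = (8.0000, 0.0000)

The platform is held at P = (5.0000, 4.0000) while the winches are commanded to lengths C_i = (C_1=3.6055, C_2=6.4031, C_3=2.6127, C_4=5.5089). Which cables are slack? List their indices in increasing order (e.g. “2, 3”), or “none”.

cable 1: L_1 = ‖A_1−P‖ = 3.6056;  C_1 = 3.6055 → taut
cable 2: L_2 = ‖A_2−P‖ = 6.4031;  C_2 = 6.4031 → taut
cable 3: L_3 = ‖A_3−P‖ = 2.2361;  C_3 = 2.6127 → slack
cable 4: L_4 = ‖A_4−P‖ = 5.0000;  C_4 = 5.5089 → slack

3, 4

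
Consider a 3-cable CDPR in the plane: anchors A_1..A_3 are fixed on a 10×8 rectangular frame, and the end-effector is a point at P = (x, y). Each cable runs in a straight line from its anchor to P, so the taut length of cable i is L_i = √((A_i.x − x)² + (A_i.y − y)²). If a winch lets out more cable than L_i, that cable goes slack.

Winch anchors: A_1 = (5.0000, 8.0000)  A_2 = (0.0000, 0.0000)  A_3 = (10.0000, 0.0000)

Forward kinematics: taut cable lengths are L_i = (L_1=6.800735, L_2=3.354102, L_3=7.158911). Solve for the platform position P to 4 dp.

circle eqns → linear via eq_j − eq_1; set c_j = A_j·A_j − L_j²
c_1 = 25.0000+64.0000−46.2500 = 42.7500
10.0000·x + 16.0000·y = c_1−c_2 = 54.0000
-10.0000·x + 16.0000·y = c_1−c_3 = -6.0000
solve first two rows → x=3.0000, y=1.5000

(3.0000, 1.5000)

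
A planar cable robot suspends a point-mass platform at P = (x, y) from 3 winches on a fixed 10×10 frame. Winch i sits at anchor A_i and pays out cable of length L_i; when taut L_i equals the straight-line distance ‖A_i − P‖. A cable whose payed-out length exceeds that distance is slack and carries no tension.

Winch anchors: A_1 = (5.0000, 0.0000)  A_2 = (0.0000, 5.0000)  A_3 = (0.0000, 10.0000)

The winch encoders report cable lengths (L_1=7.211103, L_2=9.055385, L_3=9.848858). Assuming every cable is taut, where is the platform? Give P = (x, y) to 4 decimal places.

(9.0000, 6.0000)

circle eqns → linear via eq_j − eq_1; set c_j = A_j·A_j − L_j²
c_1 = 25.0000+0.0000−52.0000 = -27.0000
10.0000·x − 10.0000·y = c_1−c_2 = 30.0000
10.0000·x − 20.0000·y = c_1−c_3 = -30.0000
solve first two rows → x=9.0000, y=6.0000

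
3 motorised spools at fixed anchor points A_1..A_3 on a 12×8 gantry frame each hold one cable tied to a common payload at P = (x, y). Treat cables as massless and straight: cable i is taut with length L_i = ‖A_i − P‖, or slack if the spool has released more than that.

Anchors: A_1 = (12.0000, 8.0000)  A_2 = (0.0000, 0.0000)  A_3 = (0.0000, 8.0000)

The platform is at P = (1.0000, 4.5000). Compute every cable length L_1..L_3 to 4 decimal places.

L_1 = √((12.0000−1.0000)² + (8.0000−4.5000)²) = 11.5434
L_2 = √((0.0000−1.0000)² + (0.0000−4.5000)²) = 4.6098
L_3 = √((0.0000−1.0000)² + (8.0000−4.5000)²) = 3.6401

(11.5434, 4.6098, 3.6401)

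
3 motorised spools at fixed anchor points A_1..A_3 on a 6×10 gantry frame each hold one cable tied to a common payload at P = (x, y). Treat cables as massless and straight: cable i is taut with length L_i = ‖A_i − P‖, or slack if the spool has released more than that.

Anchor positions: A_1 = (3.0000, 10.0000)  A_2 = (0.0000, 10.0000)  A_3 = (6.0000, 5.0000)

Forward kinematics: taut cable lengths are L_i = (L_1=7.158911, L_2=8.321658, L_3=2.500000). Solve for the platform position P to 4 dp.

circle eqns → linear via eq_j − eq_1; set k_j = A_j·A_j − L_j²
k_1 = 9.0000+100.0000−51.2500 = 57.7500
6.0000·x + 0.0000·y = k_1−k_2 = 27.0000
-6.0000·x + 10.0000·y = k_1−k_3 = 3.0000
solve first two rows → x=4.5000, y=3.0000

(4.5000, 3.0000)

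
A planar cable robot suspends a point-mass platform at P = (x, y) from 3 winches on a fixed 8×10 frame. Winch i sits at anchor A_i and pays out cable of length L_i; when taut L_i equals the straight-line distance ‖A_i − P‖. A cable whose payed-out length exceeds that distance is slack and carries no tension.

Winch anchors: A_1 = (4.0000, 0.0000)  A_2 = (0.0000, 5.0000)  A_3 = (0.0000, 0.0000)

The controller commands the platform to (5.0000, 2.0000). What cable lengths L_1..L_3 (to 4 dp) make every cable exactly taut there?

(2.2361, 5.8310, 5.3852)

cable 1: Δx=-1.0000, Δy=-2.0000; L_1 = √(Δx²+Δy²) = 2.2361
cable 2: Δx=-5.0000, Δy=3.0000; L_2 = √(Δx²+Δy²) = 5.8310
cable 3: Δx=-5.0000, Δy=-2.0000; L_3 = √(Δx²+Δy²) = 5.3852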